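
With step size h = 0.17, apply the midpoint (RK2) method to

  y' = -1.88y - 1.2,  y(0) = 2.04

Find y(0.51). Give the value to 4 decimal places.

Midpoint: k1 = f(t_n, y_n); k2 = f(t_n + h/2, y_n + (h/2)·k1); y_{n+1} = y_n + h·k2.
t=0.000000, y=2.040000:
  k1 = f(0.000000, 2.040000) = -5.035200
  k2 = f(0.085000, 1.612008) = -4.230575
  y ← 2.040000 + 0.17·(-4.230575) = 1.320802
t=0.170000, y=1.320802:
  k1 = f(0.170000, 1.320802) = -3.683108
  k2 = f(0.255000, 1.007738) = -3.094548
  y ← 1.320802 + 0.17·(-3.094548) = 0.794729
t=0.340000, y=0.794729:
  k1 = f(0.340000, 0.794729) = -2.694091
  k2 = f(0.425000, 0.565731) = -2.263575
  y ← 0.794729 + 0.17·(-2.263575) = 0.409921
y(0.51) ≈ 0.4099

0.4099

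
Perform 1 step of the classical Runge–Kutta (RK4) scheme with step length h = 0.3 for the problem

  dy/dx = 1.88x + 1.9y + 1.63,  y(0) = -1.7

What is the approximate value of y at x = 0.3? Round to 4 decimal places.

-2.2435

RK4: k1 = f(x_n, y_n); k2 = f(x_n + h/2, y_n + (h/2)·k1); k3 = f(x_n + h/2, y_n + (h/2)·k2); k4 = f(x_n + h, y_n + h·k3); y_{n+1} = y_n + (h/6)·(k1 + 2k2 + 2k3 + k4).
x=0.000000, y=-1.700000:
  k1 = f(0.000000, -1.700000) = -1.600000
  k2 = f(0.150000, -1.940000) = -1.774000
  k3 = f(0.150000, -1.966100) = -1.823590
  k4 = f(0.300000, -2.247077) = -2.075446
  y ← -1.700000 + (0.3/6)·(k1 + 2k2 + 2k3 + k4) = -2.243531
y(0.3) ≈ -2.2435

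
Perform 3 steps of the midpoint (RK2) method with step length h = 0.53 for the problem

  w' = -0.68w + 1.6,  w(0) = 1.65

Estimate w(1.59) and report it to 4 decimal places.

2.1071

Midpoint: k1 = f(x_n, w_n); k2 = f(x_n + h/2, w_n + (h/2)·k1); w_{n+1} = w_n + h·k2.
x=0.000000, w=1.650000:
  k1 = f(0.000000, 1.650000) = 0.478000
  k2 = f(0.265000, 1.776670) = 0.391864
  w ← 1.650000 + 0.53·0.391864 = 1.857688
x=0.530000, w=1.857688:
  k1 = f(0.530000, 1.857688) = 0.336772
  k2 = f(0.795000, 1.946933) = 0.276086
  w ← 1.857688 + 0.53·0.276086 = 2.004014
x=1.060000, w=2.004014:
  k1 = f(1.060000, 2.004014) = 0.237271
  k2 = f(1.325000, 2.066890) = 0.194515
  w ← 2.004014 + 0.53·0.194515 = 2.107106
w(1.59) ≈ 2.1071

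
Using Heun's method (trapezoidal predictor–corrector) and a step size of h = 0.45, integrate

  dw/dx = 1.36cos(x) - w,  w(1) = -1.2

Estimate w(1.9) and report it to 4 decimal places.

Heun: k1 = f(x_n, w_n); k2 = f(x_n + h, w_n + h·k1); w_{n+1} = w_n + (h/2)·(k1 + k2).
x=1.000000, w=-1.200000:
  k1 = f(1.000000, -1.200000) = 1.934811
  k2 = f(1.450000, -0.329335) = 0.493219
  w ← -1.200000 + (0.45/2)·(1.934811 + 0.493219) = -0.653693
x=1.450000, w=-0.653693:
  k1 = f(1.450000, -0.653693) = 0.817577
  k2 = f(1.900000, -0.285784) = -0.153890
  w ← -0.653693 + (0.45/2)·(0.817577 + (-0.153890)) = -0.504364
w(1.9) ≈ -0.5044

-0.5044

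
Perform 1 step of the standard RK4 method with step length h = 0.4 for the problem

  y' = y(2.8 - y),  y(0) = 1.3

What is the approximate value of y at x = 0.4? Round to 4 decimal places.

2.0335

RK4: k1 = f(x_n, y_n); k2 = f(x_n + h/2, y_n + (h/2)·k1); k3 = f(x_n + h/2, y_n + (h/2)·k2); k4 = f(x_n + h, y_n + h·k3); y_{n+1} = y_n + (h/6)·(k1 + 2k2 + 2k3 + k4).
x=0.000000, y=1.300000:
  k1 = f(0.000000, 1.300000) = 1.950000
  k2 = f(0.200000, 1.690000) = 1.875900
  k3 = f(0.200000, 1.675180) = 1.884276
  k4 = f(0.400000, 2.053710) = 1.532663
  y ← 1.300000 + (0.4/6)·(k1 + 2k2 + 2k3 + k4) = 2.033534
y(0.4) ≈ 2.0335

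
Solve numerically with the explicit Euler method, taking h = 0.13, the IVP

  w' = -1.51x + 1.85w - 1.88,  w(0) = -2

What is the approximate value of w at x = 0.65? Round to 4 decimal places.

-8.1683

Euler: w_{n+1} = w_n + h·f(x_n, w_n).
x=0.000000, w=-2.000000: f=-5.580000 → w ← -2.000000 + 0.13·(-5.580000) = -2.725400
x=0.130000, w=-2.725400: f=-7.118290 → w ← -2.725400 + 0.13·(-7.118290) = -3.650778
x=0.260000, w=-3.650778: f=-9.026539 → w ← -3.650778 + 0.13·(-9.026539) = -4.824228
x=0.390000, w=-4.824228: f=-11.393721 → w ← -4.824228 + 0.13·(-11.393721) = -6.305412
x=0.520000, w=-6.305412: f=-14.330211 → w ← -6.305412 + 0.13·(-14.330211) = -8.168339
w(0.65) ≈ -8.1683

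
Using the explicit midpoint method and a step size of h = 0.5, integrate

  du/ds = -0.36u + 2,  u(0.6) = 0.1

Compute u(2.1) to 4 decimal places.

Midpoint: k1 = f(s_n, u_n); k2 = f(s_n + h/2, u_n + (h/2)·k1); u_{n+1} = u_n + h·k2.
s=0.600000, u=0.100000:
  k1 = f(0.600000, 0.100000) = 1.964000
  k2 = f(0.850000, 0.591000) = 1.787240
  u ← 0.100000 + 0.5·1.787240 = 0.993620
s=1.100000, u=0.993620:
  k1 = f(1.100000, 0.993620) = 1.642297
  k2 = f(1.350000, 1.404194) = 1.494490
  u ← 0.993620 + 0.5·1.494490 = 1.740865
s=1.600000, u=1.740865:
  k1 = f(1.600000, 1.740865) = 1.373289
  k2 = f(1.850000, 2.084187) = 1.249693
  u ← 1.740865 + 0.5·1.249693 = 2.365711
u(2.1) ≈ 2.3657

2.3657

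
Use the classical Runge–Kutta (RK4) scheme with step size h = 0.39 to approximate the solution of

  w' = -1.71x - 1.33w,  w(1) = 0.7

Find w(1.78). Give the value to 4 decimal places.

-0.9604

RK4: k1 = f(x_n, w_n); k2 = f(x_n + h/2, w_n + (h/2)·k1); k3 = f(x_n + h/2, w_n + (h/2)·k2); k4 = f(x_n + h, w_n + h·k3); w_{n+1} = w_n + (h/6)·(k1 + 2k2 + 2k3 + k4).
x=1.000000, w=0.700000:
  k1 = f(1.000000, 0.700000) = -2.641000
  k2 = f(1.195000, 0.185005) = -2.289507
  k3 = f(1.195000, 0.253546) = -2.380666
  k4 = f(1.390000, -0.228460) = -2.073048
  w ← 0.700000 + (0.39/6)·(k1 + 2k2 + 2k3 + k4) = -0.213536
x=1.390000, w=-0.213536:
  k1 = f(1.390000, -0.213536) = -2.092898
  k2 = f(1.585000, -0.621651) = -1.883555
  k3 = f(1.585000, -0.580829) = -1.937848
  k4 = f(1.780000, -0.969296) = -1.754636
  w ← -0.213536 + (0.39/6)·(k1 + 2k2 + 2k3 + k4) = -0.960408
w(1.78) ≈ -0.9604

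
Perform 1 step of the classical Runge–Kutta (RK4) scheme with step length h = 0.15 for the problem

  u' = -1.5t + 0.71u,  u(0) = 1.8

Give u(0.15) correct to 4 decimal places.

RK4: k1 = f(t_n, u_n); k2 = f(t_n + h/2, u_n + (h/2)·k1); k3 = f(t_n + h/2, u_n + (h/2)·k2); k4 = f(t_n + h, u_n + h·k3); u_{n+1} = u_n + (h/6)·(k1 + 2k2 + 2k3 + k4).
t=0.000000, u=1.800000:
  k1 = f(0.000000, 1.800000) = 1.278000
  k2 = f(0.075000, 1.895850) = 1.233553
  k3 = f(0.075000, 1.892517) = 1.231187
  k4 = f(0.150000, 1.984678) = 1.184121
  u ← 1.800000 + (0.15/6)·(k1 + 2k2 + 2k3 + k4) = 1.984790
u(0.15) ≈ 1.9848

1.9848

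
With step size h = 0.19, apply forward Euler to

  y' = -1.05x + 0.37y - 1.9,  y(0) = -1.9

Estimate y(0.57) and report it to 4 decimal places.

Euler: y_{n+1} = y_n + h·f(x_n, y_n).
x=0.000000, y=-1.900000: f=-2.603000 → y ← -1.900000 + 0.19·(-2.603000) = -2.394570
x=0.190000, y=-2.394570: f=-2.985491 → y ← -2.394570 + 0.19·(-2.985491) = -2.961813
x=0.380000, y=-2.961813: f=-3.394871 → y ← -2.961813 + 0.19·(-3.394871) = -3.606839
y(0.57) ≈ -3.6068

-3.6068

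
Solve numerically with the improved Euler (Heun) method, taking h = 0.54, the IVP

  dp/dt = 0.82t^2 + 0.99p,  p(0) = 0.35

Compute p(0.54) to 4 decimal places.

Heun: k1 = f(t_n, p_n); k2 = f(t_n + h, p_n + h·k1); p_{n+1} = p_n + (h/2)·(k1 + k2).
t=0.000000, p=0.350000:
  k1 = f(0.000000, 0.350000) = 0.346500
  k2 = f(0.540000, 0.537110) = 0.770851
  p ← 0.350000 + (0.54/2)·(0.346500 + 0.770851) = 0.651685
p(0.54) ≈ 0.6517

0.6517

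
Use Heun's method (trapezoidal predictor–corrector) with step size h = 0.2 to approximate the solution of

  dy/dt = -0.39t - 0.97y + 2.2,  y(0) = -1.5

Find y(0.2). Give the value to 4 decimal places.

Heun: k1 = f(t_n, y_n); k2 = f(t_n + h, y_n + h·k1); y_{n+1} = y_n + (h/2)·(k1 + k2).
t=0.000000, y=-1.500000:
  k1 = f(0.000000, -1.500000) = 3.655000
  k2 = f(0.200000, -0.769000) = 2.867930
  y ← -1.500000 + (0.2/2)·(3.655000 + 2.867930) = -0.847707
y(0.2) ≈ -0.8477

-0.8477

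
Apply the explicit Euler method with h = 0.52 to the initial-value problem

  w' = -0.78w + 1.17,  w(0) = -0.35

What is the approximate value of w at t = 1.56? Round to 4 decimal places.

1.1115

Euler: w_{n+1} = w_n + h·f(t_n, w_n).
t=0.000000, w=-0.350000: f=1.443000 → w ← -0.350000 + 0.52·1.443000 = 0.400360
t=0.520000, w=0.400360: f=0.857719 → w ← 0.400360 + 0.52·0.857719 = 0.846374
t=1.040000, w=0.846374: f=0.509828 → w ← 0.846374 + 0.52·0.509828 = 1.111485
w(1.56) ≈ 1.1115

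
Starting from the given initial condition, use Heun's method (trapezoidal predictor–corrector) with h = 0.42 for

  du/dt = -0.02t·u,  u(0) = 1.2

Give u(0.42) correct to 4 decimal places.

1.1979

Heun: k1 = f(t_n, u_n); k2 = f(t_n + h, u_n + h·k1); u_{n+1} = u_n + (h/2)·(k1 + k2).
t=0.000000, u=1.200000:
  k1 = f(0.000000, 1.200000) = 0.000000
  k2 = f(0.420000, 1.200000) = -0.010080
  u ← 1.200000 + (0.42/2)·(0.000000 + (-0.010080)) = 1.197883
u(0.42) ≈ 1.1979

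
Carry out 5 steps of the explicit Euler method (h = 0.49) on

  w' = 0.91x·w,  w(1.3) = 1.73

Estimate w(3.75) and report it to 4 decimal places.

54.3484

Euler: w_{n+1} = w_n + h·f(x_n, w_n).
x=1.300000, w=1.730000: f=2.046590 → w ← 1.730000 + 0.49·2.046590 = 2.732829
x=1.790000, w=2.732829: f=4.451505 → w ← 2.732829 + 0.49·4.451505 = 4.914067
x=2.280000, w=4.914067: f=10.195706 → w ← 4.914067 + 0.49·10.195706 = 9.909962
x=2.770000, w=9.909962: f=24.980042 → w ← 9.909962 + 0.49·24.980042 = 22.150183
x=3.260000, w=22.150183: f=65.710734 → w ← 22.150183 + 0.49·65.710734 = 54.348443
w(3.75) ≈ 54.3484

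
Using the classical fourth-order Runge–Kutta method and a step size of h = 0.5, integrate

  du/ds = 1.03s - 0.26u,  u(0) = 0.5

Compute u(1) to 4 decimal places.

RK4: k1 = f(s_n, u_n); k2 = f(s_n + h/2, u_n + (h/2)·k1); k3 = f(s_n + h/2, u_n + (h/2)·k2); k4 = f(s_n + h, u_n + h·k3); u_{n+1} = u_n + (h/6)·(k1 + 2k2 + 2k3 + k4).
s=0.000000, u=0.500000:
  k1 = f(0.000000, 0.500000) = -0.130000
  k2 = f(0.250000, 0.467500) = 0.135950
  k3 = f(0.250000, 0.533988) = 0.118663
  k4 = f(0.500000, 0.559332) = 0.369574
  u ← 0.500000 + (0.5/6)·(k1 + 2k2 + 2k3 + k4) = 0.562400
s=0.500000, u=0.562400:
  k1 = f(0.500000, 0.562400) = 0.368776
  k2 = f(0.750000, 0.654594) = 0.602306
  k3 = f(0.750000, 0.712976) = 0.587126
  k4 = f(1.000000, 0.855963) = 0.807450
  u ← 0.562400 + (0.5/6)·(k1 + 2k2 + 2k3 + k4) = 0.858657
u(1) ≈ 0.8587

0.8587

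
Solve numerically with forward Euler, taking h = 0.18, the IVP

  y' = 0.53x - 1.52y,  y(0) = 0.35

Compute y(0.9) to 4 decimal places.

Euler: y_{n+1} = y_n + h·f(x_n, y_n).
x=0.000000, y=0.350000: f=-0.532000 → y ← 0.350000 + 0.18·(-0.532000) = 0.254240
x=0.180000, y=0.254240: f=-0.291045 → y ← 0.254240 + 0.18·(-0.291045) = 0.201852
x=0.360000, y=0.201852: f=-0.116015 → y ← 0.201852 + 0.18·(-0.116015) = 0.180969
x=0.540000, y=0.180969: f=0.011127 → y ← 0.180969 + 0.18·0.011127 = 0.182972
x=0.720000, y=0.182972: f=0.103482 → y ← 0.182972 + 0.18·0.103482 = 0.201599
y(0.9) ≈ 0.2016

0.2016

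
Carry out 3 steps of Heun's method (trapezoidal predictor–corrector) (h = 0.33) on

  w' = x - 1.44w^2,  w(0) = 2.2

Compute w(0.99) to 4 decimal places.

Heun: k1 = f(x_n, w_n); k2 = f(x_n + h, w_n + h·k1); w_{n+1} = w_n + (h/2)·(k1 + k2).
x=0.000000, w=2.200000:
  k1 = f(0.000000, 2.200000) = -6.969600
  k2 = f(0.330000, -0.099968) = 0.315609
  w ← 2.200000 + (0.33/2)·(-6.969600 + 0.315609) = 1.102092
x=0.330000, w=1.102092:
  k1 = f(0.330000, 1.102092) = -1.419032
  k2 = f(0.660000, 0.633811) = 0.081529
  w ← 1.102092 + (0.33/2)·(-1.419032 + 0.081529) = 0.881403
x=0.660000, w=0.881403:
  k1 = f(0.660000, 0.881403) = -0.458696
  k2 = f(0.990000, 0.730034) = 0.222553
  w ← 0.881403 + (0.33/2)·(-0.458696 + 0.222553) = 0.842440
w(0.99) ≈ 0.8424

0.8424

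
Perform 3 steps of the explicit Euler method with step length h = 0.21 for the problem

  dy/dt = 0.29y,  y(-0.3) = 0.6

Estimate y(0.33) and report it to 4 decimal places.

0.7164

Euler: y_{n+1} = y_n + h·f(t_n, y_n).
t=-0.300000, y=0.600000: f=0.174000 → y ← 0.600000 + 0.21·0.174000 = 0.636540
t=-0.090000, y=0.636540: f=0.184597 → y ← 0.636540 + 0.21·0.184597 = 0.675305
t=0.120000, y=0.675305: f=0.195839 → y ← 0.675305 + 0.21·0.195839 = 0.716431
y(0.33) ≈ 0.7164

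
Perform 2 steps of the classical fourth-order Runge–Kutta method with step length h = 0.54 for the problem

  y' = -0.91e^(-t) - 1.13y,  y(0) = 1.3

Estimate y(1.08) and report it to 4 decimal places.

RK4: k1 = f(t_n, y_n); k2 = f(t_n + h/2, y_n + (h/2)·k1); k3 = f(t_n + h/2, y_n + (h/2)·k2); k4 = f(t_n + h, y_n + h·k3); y_{n+1} = y_n + (h/6)·(k1 + 2k2 + 2k3 + k4).
t=0.000000, y=1.300000:
  k1 = f(0.000000, 1.300000) = -2.379000
  k2 = f(0.270000, 0.657670) = -1.437842
  k3 = f(0.270000, 0.911783) = -1.724990
  k4 = f(0.540000, 0.368506) = -0.946712
  y ← 1.300000 + (0.54/6)·(k1 + 2k2 + 2k3 + k4) = 0.431376
t=0.540000, y=0.431376:
  k1 = f(0.540000, 0.431376) = -1.017756
  k2 = f(0.810000, 0.156582) = -0.581759
  k3 = f(0.810000, 0.274301) = -0.714781
  k4 = f(1.080000, 0.045394) = -0.360327
  y ← 0.431376 + (0.54/6)·(k1 + 2k2 + 2k3 + k4) = 0.073971
y(1.08) ≈ 0.0740

0.0740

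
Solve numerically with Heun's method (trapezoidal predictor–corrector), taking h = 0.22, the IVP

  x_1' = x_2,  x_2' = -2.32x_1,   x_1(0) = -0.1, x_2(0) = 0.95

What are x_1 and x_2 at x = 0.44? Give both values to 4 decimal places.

Heun on (x_1,x_2): k1 = f(x_n, state_n); k2 = f(x_n + h, state_n + h·k1); state_{n+1} = state_n + (h/2)·(k1 + k2).
0.000000: (-0.100000, 0.950000)
  k1 = (0.950000, 0.232000)
  predictor → (0.109000, 1.001040)
  k2 = (1.001040, -0.252880)
  → (0.114614, 0.947703)
0.220000: (0.114614, 0.947703)
  k1 = (0.947703, -0.265905)
  predictor → (0.323109, 0.889204)
  k2 = (0.889204, -0.749613)
  → (0.316674, 0.835996)
(x_1(0.44), x_2(0.44)) ≈ (0.3167, 0.8360)

0.3167, 0.8360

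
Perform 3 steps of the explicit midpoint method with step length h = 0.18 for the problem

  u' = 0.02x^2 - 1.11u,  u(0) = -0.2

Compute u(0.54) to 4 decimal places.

Midpoint: k1 = f(x_n, u_n); k2 = f(x_n + h/2, u_n + (h/2)·k1); u_{n+1} = u_n + h·k2.
x=0.000000, u=-0.200000:
  k1 = f(0.000000, -0.200000) = 0.222000
  k2 = f(0.090000, -0.180020) = 0.199984
  u ← -0.200000 + 0.18·0.199984 = -0.164003
x=0.180000, u=-0.164003:
  k1 = f(0.180000, -0.164003) = 0.182691
  k2 = f(0.270000, -0.147561) = 0.165250
  u ← -0.164003 + 0.18·0.165250 = -0.134258
x=0.360000, u=-0.134258:
  k1 = f(0.360000, -0.134258) = 0.151618
  k2 = f(0.450000, -0.120612) = 0.137929
  u ← -0.134258 + 0.18·0.137929 = -0.109430
u(0.54) ≈ -0.1094

-0.1094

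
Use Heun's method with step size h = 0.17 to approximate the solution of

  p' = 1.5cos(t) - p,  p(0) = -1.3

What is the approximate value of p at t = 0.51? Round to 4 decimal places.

-0.2171

Heun: k1 = f(t_n, p_n); k2 = f(t_n + h, p_n + h·k1); p_{n+1} = p_n + (h/2)·(k1 + k2).
t=0.000000, p=-1.300000:
  k1 = f(0.000000, -1.300000) = 2.800000
  k2 = f(0.170000, -0.824000) = 2.302377
  p ← -1.300000 + (0.17/2)·(2.800000 + 2.302377) = -0.866298
t=0.170000, p=-0.866298:
  k1 = f(0.170000, -0.866298) = 2.344675
  k2 = f(0.340000, -0.467703) = 1.881835
  p ← -0.866298 + (0.17/2)·(2.344675 + 1.881835) = -0.507045
t=0.340000, p=-0.507045:
  k1 = f(0.340000, -0.507045) = 1.921177
  k2 = f(0.510000, -0.180445) = 1.489561
  p ← -0.507045 + (0.17/2)·(1.921177 + 1.489561) = -0.217132
p(0.51) ≈ -0.2171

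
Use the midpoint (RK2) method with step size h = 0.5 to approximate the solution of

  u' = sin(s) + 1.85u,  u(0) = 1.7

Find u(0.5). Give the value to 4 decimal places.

4.1235

Midpoint: k1 = f(s_n, u_n); k2 = f(s_n + h/2, u_n + (h/2)·k1); u_{n+1} = u_n + h·k2.
s=0.000000, u=1.700000:
  k1 = f(0.000000, 1.700000) = 3.145000
  k2 = f(0.250000, 2.486250) = 4.846966
  u ← 1.700000 + 0.5·4.846966 = 4.123483
u(0.5) ≈ 4.1235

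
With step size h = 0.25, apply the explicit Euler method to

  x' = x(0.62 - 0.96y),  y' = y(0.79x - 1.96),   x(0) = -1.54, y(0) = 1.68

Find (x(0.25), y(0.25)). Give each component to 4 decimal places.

Euler on (x,y): x_{n+1} = x_n + h·x', y_{n+1} = y_n + h·y'.
0.000000: (-1.540000, 1.680000); f=(1.528912, -5.336688) → (-1.157772, 0.345828)
(x(0.25), y(0.25)) ≈ (-1.1578, 0.3458)

-1.1578, 0.3458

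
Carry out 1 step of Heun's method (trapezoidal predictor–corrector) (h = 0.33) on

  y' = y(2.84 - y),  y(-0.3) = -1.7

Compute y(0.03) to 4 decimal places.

-7.9396

Heun: k1 = f(t_n, y_n); k2 = f(t_n + h, y_n + h·k1); y_{n+1} = y_n + (h/2)·(k1 + k2).
t=-0.300000, y=-1.700000:
  k1 = f(-0.300000, -1.700000) = -7.718000
  k2 = f(0.030000, -4.246940) = -30.097809
  y ← -1.700000 + (0.33/2)·(-7.718000 + (-30.097809)) = -7.939608
y(0.03) ≈ -7.9396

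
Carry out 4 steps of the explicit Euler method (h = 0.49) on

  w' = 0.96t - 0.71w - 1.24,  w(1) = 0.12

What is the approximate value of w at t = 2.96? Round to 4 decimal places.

0.7888

Euler: w_{n+1} = w_n + h·f(t_n, w_n).
t=1.000000, w=0.120000: f=-0.365200 → w ← 0.120000 + 0.49·(-0.365200) = -0.058948
t=1.490000, w=-0.058948: f=0.232253 → w ← -0.058948 + 0.49·0.232253 = 0.054856
t=1.980000, w=0.054856: f=0.621852 → w ← 0.054856 + 0.49·0.621852 = 0.359564
t=2.470000, w=0.359564: f=0.875910 → w ← 0.359564 + 0.49·0.875910 = 0.788759
w(2.96) ≈ 0.7888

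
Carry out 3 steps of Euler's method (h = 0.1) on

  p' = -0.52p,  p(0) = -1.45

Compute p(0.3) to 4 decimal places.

-1.2354

Euler: p_{n+1} = p_n + h·f(t_n, p_n).
t=0.000000, p=-1.450000: f=0.754000 → p ← -1.450000 + 0.1·0.754000 = -1.374600
t=0.100000, p=-1.374600: f=0.714792 → p ← -1.374600 + 0.1·0.714792 = -1.303121
t=0.200000, p=-1.303121: f=0.677623 → p ← -1.303121 + 0.1·0.677623 = -1.235359
p(0.3) ≈ -1.2354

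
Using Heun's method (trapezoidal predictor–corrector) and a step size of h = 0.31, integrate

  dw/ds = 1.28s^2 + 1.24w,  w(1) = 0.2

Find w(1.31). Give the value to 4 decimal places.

0.9068

Heun: k1 = f(s_n, w_n); k2 = f(s_n + h, w_n + h·k1); w_{n+1} = w_n + (h/2)·(k1 + k2).
s=1.000000, w=0.200000:
  k1 = f(1.000000, 0.200000) = 1.528000
  k2 = f(1.310000, 0.673680) = 3.031971
  w ← 0.200000 + (0.31/2)·(1.528000 + 3.031971) = 0.906796
w(1.31) ≈ 0.9068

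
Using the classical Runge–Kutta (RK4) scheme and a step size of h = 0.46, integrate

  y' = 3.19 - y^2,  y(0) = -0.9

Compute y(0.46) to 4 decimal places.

0.4572

RK4: k1 = f(x_n, y_n); k2 = f(x_n + h/2, y_n + (h/2)·k1); k3 = f(x_n + h/2, y_n + (h/2)·k2); k4 = f(x_n + h, y_n + h·k3); y_{n+1} = y_n + (h/6)·(k1 + 2k2 + 2k3 + k4).
x=0.000000, y=-0.900000:
  k1 = f(0.000000, -0.900000) = 2.380000
  k2 = f(0.230000, -0.352600) = 3.065673
  k3 = f(0.230000, -0.194895) = 3.152016
  k4 = f(0.460000, 0.549927) = 2.887580
  y ← -0.900000 + (0.46/6)·(k1 + 2k2 + 2k3 + k4) = 0.457227
y(0.46) ≈ 0.4572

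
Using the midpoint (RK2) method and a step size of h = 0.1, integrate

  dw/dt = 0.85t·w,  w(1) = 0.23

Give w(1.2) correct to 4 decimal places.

0.2771

Midpoint: k1 = f(t_n, w_n); k2 = f(t_n + h/2, w_n + (h/2)·k1); w_{n+1} = w_n + h·k2.
t=1.000000, w=0.230000:
  k1 = f(1.000000, 0.230000) = 0.195500
  k2 = f(1.050000, 0.239775) = 0.213999
  w ← 0.230000 + 0.1·0.213999 = 0.251400
t=1.100000, w=0.251400:
  k1 = f(1.100000, 0.251400) = 0.235059
  k2 = f(1.150000, 0.263153) = 0.257232
  w ← 0.251400 + 0.1·0.257232 = 0.277123
w(1.2) ≈ 0.2771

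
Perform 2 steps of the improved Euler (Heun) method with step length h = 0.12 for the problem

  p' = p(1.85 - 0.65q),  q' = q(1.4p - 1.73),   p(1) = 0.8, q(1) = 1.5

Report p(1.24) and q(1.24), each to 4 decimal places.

1.0013, 1.3365

Heun on (p,q): k1 = f(x_n, state_n); k2 = f(x_n + h, state_n + h·k1); state_{n+1} = state_n + (h/2)·(k1 + k2).
1.000000: (0.800000, 1.500000)
  k1 = (0.700000, -0.915000)
  predictor → (0.884000, 1.390200)
  k2 = (0.836591, -0.684534)
  → (0.892195, 1.404028)
1.120000: (0.892195, 1.404028)
  k1 = (0.836328, -0.675234)
  predictor → (0.992555, 1.323000)
  k2 = (0.982679, -0.450380)
  → (1.001336, 1.336491)
(p(1.24), q(1.24)) ≈ (1.0013, 1.3365)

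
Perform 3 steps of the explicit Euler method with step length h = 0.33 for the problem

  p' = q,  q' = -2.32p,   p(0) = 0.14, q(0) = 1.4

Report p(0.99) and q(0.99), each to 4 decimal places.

1.3032, 0.0444

Euler on (p,q): p_{n+1} = p_n + h·p', q_{n+1} = q_n + h·q'.
0.000000: (0.140000, 1.400000); f=(1.400000, -0.324800) → (0.602000, 1.292816)
0.330000: (0.602000, 1.292816); f=(1.292816, -1.396640) → (1.028629, 0.831925)
0.660000: (1.028629, 0.831925); f=(0.831925, -2.386420) → (1.303164, 0.044406)
(p(0.99), q(0.99)) ≈ (1.3032, 0.0444)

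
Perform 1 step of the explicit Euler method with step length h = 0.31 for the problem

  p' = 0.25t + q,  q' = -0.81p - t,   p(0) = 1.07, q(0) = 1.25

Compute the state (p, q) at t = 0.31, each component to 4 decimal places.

Euler on (p,q): p_{n+1} = p_n + h·p', q_{n+1} = q_n + h·q'.
0.000000: (1.070000, 1.250000); f=(1.250000, -0.866700) → (1.457500, 0.981323)
(p(0.31), q(0.31)) ≈ (1.4575, 0.9813)

1.4575, 0.9813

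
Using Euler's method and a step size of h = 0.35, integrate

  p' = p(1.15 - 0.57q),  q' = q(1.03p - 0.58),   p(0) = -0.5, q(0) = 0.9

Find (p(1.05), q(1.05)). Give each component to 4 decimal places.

-1.0574, 0.1639

Euler on (p,q): p_{n+1} = p_n + h·p', q_{n+1} = q_n + h·q'.
0.000000: (-0.500000, 0.900000); f=(-0.318500, -0.985500) → (-0.611475, 0.555075)
0.350000: (-0.611475, 0.555075); f=(-0.509730, -0.671540) → (-0.789880, 0.320036)
0.700000: (-0.789880, 0.320036); f=(-0.764272, -0.445995) → (-1.057376, 0.163938)
(p(1.05), q(1.05)) ≈ (-1.0574, 0.1639)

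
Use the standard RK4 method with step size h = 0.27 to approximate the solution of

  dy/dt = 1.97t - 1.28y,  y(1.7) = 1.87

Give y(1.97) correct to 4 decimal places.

2.1523

RK4: k1 = f(t_n, y_n); k2 = f(t_n + h/2, y_n + (h/2)·k1); k3 = f(t_n + h/2, y_n + (h/2)·k2); k4 = f(t_n + h, y_n + h·k3); y_{n+1} = y_n + (h/6)·(k1 + 2k2 + 2k3 + k4).
t=1.700000, y=1.870000:
  k1 = f(1.700000, 1.870000) = 0.955400
  k2 = f(1.835000, 1.998979) = 1.056257
  k3 = f(1.835000, 2.012595) = 1.038829
  k4 = f(1.970000, 2.150484) = 1.128281
  y ← 1.870000 + (0.27/6)·(k1 + 2k2 + 2k3 + k4) = 2.152323
y(1.97) ≈ 2.1523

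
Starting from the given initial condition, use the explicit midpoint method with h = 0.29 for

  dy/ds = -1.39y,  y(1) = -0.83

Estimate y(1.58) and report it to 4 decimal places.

-0.3817

Midpoint: k1 = f(s_n, y_n); k2 = f(s_n + h/2, y_n + (h/2)·k1); y_{n+1} = y_n + h·k2.
s=1.000000, y=-0.830000:
  k1 = f(1.000000, -0.830000) = 1.153700
  k2 = f(1.145000, -0.662713) = 0.921172
  y ← -0.830000 + 0.29·0.921172 = -0.562860
s=1.290000, y=-0.562860:
  k1 = f(1.290000, -0.562860) = 0.782376
  k2 = f(1.435000, -0.449416) = 0.624688
  y ← -0.562860 + 0.29·0.624688 = -0.381701
y(1.58) ≈ -0.3817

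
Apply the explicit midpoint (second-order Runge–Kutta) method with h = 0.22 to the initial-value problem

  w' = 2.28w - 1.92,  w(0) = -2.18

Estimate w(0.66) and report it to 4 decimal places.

-12.1834

Midpoint: k1 = f(t_n, w_n); k2 = f(t_n + h/2, w_n + (h/2)·k1); w_{n+1} = w_n + h·k2.
t=0.000000, w=-2.180000:
  k1 = f(0.000000, -2.180000) = -6.890400
  k2 = f(0.110000, -2.937944) = -8.618512
  w ← -2.180000 + 0.22·(-8.618512) = -4.076073
t=0.220000, w=-4.076073:
  k1 = f(0.220000, -4.076073) = -11.213446
  k2 = f(0.330000, -5.309552) = -14.025778
  w ← -4.076073 + 0.22·(-14.025778) = -7.161744
t=0.440000, w=-7.161744:
  k1 = f(0.440000, -7.161744) = -18.248776
  k2 = f(0.550000, -9.169109) = -22.825569
  w ← -7.161744 + 0.22·(-22.825569) = -12.183369
w(0.66) ≈ -12.1834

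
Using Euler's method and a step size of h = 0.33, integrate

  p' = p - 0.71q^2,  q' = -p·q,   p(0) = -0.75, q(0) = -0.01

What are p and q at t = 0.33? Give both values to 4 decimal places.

Euler on (p,q): p_{n+1} = p_n + h·p', q_{n+1} = q_n + h·q'.
0.000000: (-0.750000, -0.010000); f=(-0.750071, -0.007500) → (-0.997523, -0.012475)
(p(0.33), q(0.33)) ≈ (-0.9975, -0.0125)

-0.9975, -0.0125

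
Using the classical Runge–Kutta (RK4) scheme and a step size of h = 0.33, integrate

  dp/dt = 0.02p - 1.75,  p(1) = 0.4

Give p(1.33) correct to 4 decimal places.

-0.1768

RK4: k1 = f(t_n, p_n); k2 = f(t_n + h/2, p_n + (h/2)·k1); k3 = f(t_n + h/2, p_n + (h/2)·k2); k4 = f(t_n + h, p_n + h·k3); p_{n+1} = p_n + (h/6)·(k1 + 2k2 + 2k3 + k4).
t=1.000000, p=0.400000:
  k1 = f(1.000000, 0.400000) = -1.742000
  k2 = f(1.165000, 0.112570) = -1.747749
  k3 = f(1.165000, 0.111621) = -1.747768
  k4 = f(1.330000, -0.176763) = -1.753535
  p ← 0.400000 + (0.33/6)·(k1 + 2k2 + 2k3 + k4) = -0.176761
p(1.33) ≈ -0.1768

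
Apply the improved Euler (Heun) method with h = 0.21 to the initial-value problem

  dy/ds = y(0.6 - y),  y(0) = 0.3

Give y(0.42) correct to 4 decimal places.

Heun: k1 = f(s_n, y_n); k2 = f(s_n + h, y_n + h·k1); y_{n+1} = y_n + (h/2)·(k1 + k2).
s=0.000000, y=0.300000:
  k1 = f(0.000000, 0.300000) = 0.090000
  k2 = f(0.210000, 0.318900) = 0.089643
  y ← 0.300000 + (0.21/2)·(0.090000 + 0.089643) = 0.318862
s=0.210000, y=0.318862:
  k1 = f(0.210000, 0.318862) = 0.089644
  k2 = f(0.420000, 0.337688) = 0.088580
  y ← 0.318862 + (0.21/2)·(0.089644 + 0.088580) = 0.337576
y(0.42) ≈ 0.3376

0.3376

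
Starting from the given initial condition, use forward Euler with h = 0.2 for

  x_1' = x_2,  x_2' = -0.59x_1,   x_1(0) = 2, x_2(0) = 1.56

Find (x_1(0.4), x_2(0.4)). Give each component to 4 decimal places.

Euler on (x_1,x_2): x_1_{n+1} = x_1_n + h·x_1', x_2_{n+1} = x_2_n + h·x_2'.
0.000000: (2.000000, 1.560000); f=(1.560000, -1.180000) → (2.312000, 1.324000)
0.200000: (2.312000, 1.324000); f=(1.324000, -1.364080) → (2.576800, 1.051184)
(x_1(0.4), x_2(0.4)) ≈ (2.5768, 1.0512)

2.5768, 1.0512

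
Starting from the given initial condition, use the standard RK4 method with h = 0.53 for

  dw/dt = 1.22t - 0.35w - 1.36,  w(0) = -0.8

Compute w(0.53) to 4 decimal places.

RK4: k1 = f(t_n, w_n); k2 = f(t_n + h/2, w_n + (h/2)·k1); k3 = f(t_n + h/2, w_n + (h/2)·k2); k4 = f(t_n + h, w_n + h·k3); w_{n+1} = w_n + (h/6)·(k1 + 2k2 + 2k3 + k4).
t=0.000000, w=-0.800000:
  k1 = f(0.000000, -0.800000) = -1.080000
  k2 = f(0.265000, -1.086200) = -0.656530
  k3 = f(0.265000, -0.973980) = -0.695807
  k4 = f(0.530000, -1.168778) = -0.304328
  w ← -0.800000 + (0.53/6)·(k1 + 2k2 + 2k3 + k4) = -1.161195
w(0.53) ≈ -1.1612

-1.1612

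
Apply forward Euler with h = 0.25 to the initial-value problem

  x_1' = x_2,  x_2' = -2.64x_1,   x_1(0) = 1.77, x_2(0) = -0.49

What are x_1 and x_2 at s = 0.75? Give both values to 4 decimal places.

0.5466, -3.5593

Euler on (x_1,x_2): x_1_{n+1} = x_1_n + h·x_1', x_2_{n+1} = x_2_n + h·x_2'.
0.000000: (1.770000, -0.490000); f=(-0.490000, -4.672800) → (1.647500, -1.658200)
0.250000: (1.647500, -1.658200); f=(-1.658200, -4.349400) → (1.232950, -2.745550)
0.500000: (1.232950, -2.745550); f=(-2.745550, -3.254988) → (0.546562, -3.559297)
(x_1(0.75), x_2(0.75)) ≈ (0.5466, -3.5593)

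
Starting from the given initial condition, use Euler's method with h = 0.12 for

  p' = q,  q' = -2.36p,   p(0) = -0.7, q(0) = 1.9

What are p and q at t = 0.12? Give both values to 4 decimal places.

-0.4720, 2.0982

Euler on (p,q): p_{n+1} = p_n + h·p', q_{n+1} = q_n + h·q'.
0.000000: (-0.700000, 1.900000); f=(1.900000, 1.652000) → (-0.472000, 2.098240)
(p(0.12), q(0.12)) ≈ (-0.4720, 2.0982)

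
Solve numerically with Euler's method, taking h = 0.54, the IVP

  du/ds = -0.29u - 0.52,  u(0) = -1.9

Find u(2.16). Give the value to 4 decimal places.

-1.8472

Euler: u_{n+1} = u_n + h·f(s_n, u_n).
s=0.000000, u=-1.900000: f=0.031000 → u ← -1.900000 + 0.54·0.031000 = -1.883260
s=0.540000, u=-1.883260: f=0.026145 → u ← -1.883260 + 0.54·0.026145 = -1.869141
s=1.080000, u=-1.869141: f=0.022051 → u ← -1.869141 + 0.54·0.022051 = -1.857234
s=1.620000, u=-1.857234: f=0.018598 → u ← -1.857234 + 0.54·0.018598 = -1.847191
u(2.16) ≈ -1.8472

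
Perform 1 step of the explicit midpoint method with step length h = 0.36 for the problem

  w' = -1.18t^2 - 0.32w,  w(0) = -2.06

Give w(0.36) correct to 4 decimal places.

-1.8501

Midpoint: k1 = f(t_n, w_n); k2 = f(t_n + h/2, w_n + (h/2)·k1); w_{n+1} = w_n + h·k2.
t=0.000000, w=-2.060000:
  k1 = f(0.000000, -2.060000) = 0.659200
  k2 = f(0.180000, -1.941344) = 0.582998
  w ← -2.060000 + 0.36·0.582998 = -1.850121
w(0.36) ≈ -1.8501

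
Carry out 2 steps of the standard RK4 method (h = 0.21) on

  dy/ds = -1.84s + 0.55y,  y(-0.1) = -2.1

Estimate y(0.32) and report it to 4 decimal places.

-2.7343

RK4: k1 = f(s_n, y_n); k2 = f(s_n + h/2, y_n + (h/2)·k1); k3 = f(s_n + h/2, y_n + (h/2)·k2); k4 = f(s_n + h, y_n + h·k3); y_{n+1} = y_n + (h/6)·(k1 + 2k2 + 2k3 + k4).
s=-0.100000, y=-2.100000:
  k1 = f(-0.100000, -2.100000) = -0.971000
  k2 = f(0.005000, -2.201955) = -1.220275
  k3 = f(0.005000, -2.228129) = -1.234671
  k4 = f(0.110000, -2.359281) = -1.500004
  y ← -2.100000 + (0.21/6)·(k1 + 2k2 + 2k3 + k4) = -2.358331
s=0.110000, y=-2.358331:
  k1 = f(0.110000, -2.358331) = -1.499482
  k2 = f(0.215000, -2.515777) = -1.779277
  k3 = f(0.215000, -2.545156) = -1.795436
  k4 = f(0.320000, -2.735373) = -2.093255
  y ← -2.358331 + (0.21/6)·(k1 + 2k2 + 2k3 + k4) = -2.734307
y(0.32) ≈ -2.7343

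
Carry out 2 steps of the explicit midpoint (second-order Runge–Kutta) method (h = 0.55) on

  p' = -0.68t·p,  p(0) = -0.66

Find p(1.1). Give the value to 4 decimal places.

Midpoint: k1 = f(t_n, p_n); k2 = f(t_n + h/2, p_n + (h/2)·k1); p_{n+1} = p_n + h·k2.
t=0.000000, p=-0.660000:
  k1 = f(0.000000, -0.660000) = 0.000000
  k2 = f(0.275000, -0.660000) = 0.123420
  p ← -0.660000 + 0.55·0.123420 = -0.592119
t=0.550000, p=-0.592119:
  k1 = f(0.550000, -0.592119) = 0.221453
  k2 = f(0.825000, -0.531220) = 0.298014
  p ← -0.592119 + 0.55·0.298014 = -0.428211
p(1.1) ≈ -0.4282

-0.4282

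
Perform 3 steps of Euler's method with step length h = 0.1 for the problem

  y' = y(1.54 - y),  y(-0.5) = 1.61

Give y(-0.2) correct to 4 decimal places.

Euler: y_{n+1} = y_n + h·f(t_n, y_n).
t=-0.500000, y=1.610000: f=-0.112700 → y ← 1.610000 + 0.1·(-0.112700) = 1.598730
t=-0.400000, y=1.598730: f=-0.093893 → y ← 1.598730 + 0.1·(-0.093893) = 1.589341
t=-0.300000, y=1.589341: f=-0.078419 → y ← 1.589341 + 0.1·(-0.078419) = 1.581499
y(-0.2) ≈ 1.5815

1.5815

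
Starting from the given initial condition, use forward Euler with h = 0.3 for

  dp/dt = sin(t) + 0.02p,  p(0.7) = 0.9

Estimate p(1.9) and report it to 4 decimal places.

Euler: p_{n+1} = p_n + h·f(t_n, p_n).
t=0.700000, p=0.900000: f=0.662218 → p ← 0.900000 + 0.3·0.662218 = 1.098665
t=1.000000, p=1.098665: f=0.863444 → p ← 1.098665 + 0.3·0.863444 = 1.357699
t=1.300000, p=1.357699: f=0.990712 → p ← 1.357699 + 0.3·0.990712 = 1.654912
t=1.600000, p=1.654912: f=1.032672 → p ← 1.654912 + 0.3·1.032672 = 1.964714
p(1.9) ≈ 1.9647

1.9647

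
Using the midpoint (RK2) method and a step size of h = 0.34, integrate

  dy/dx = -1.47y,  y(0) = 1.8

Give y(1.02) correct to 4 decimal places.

Midpoint: k1 = f(x_n, y_n); k2 = f(x_n + h/2, y_n + (h/2)·k1); y_{n+1} = y_n + h·k2.
x=0.000000, y=1.800000:
  k1 = f(0.000000, 1.800000) = -2.646000
  k2 = f(0.170000, 1.350180) = -1.984765
  y ← 1.800000 + 0.34·(-1.984765) = 1.125180
x=0.340000, y=1.125180:
  k1 = f(0.340000, 1.125180) = -1.654015
  k2 = f(0.510000, 0.843998) = -1.240676
  y ← 1.125180 + 0.34·(-1.240676) = 0.703350
x=0.680000, y=0.703350:
  k1 = f(0.680000, 0.703350) = -1.033925
  k2 = f(0.850000, 0.527583) = -0.775547
  y ← 0.703350 + 0.34·(-0.775547) = 0.439664
y(1.02) ≈ 0.4397

0.4397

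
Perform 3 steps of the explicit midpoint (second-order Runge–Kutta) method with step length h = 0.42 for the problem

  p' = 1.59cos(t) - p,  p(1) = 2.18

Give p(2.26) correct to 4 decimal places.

Midpoint: k1 = f(t_n, p_n); k2 = f(t_n + h/2, p_n + (h/2)·k1); p_{n+1} = p_n + h·k2.
t=1.000000, p=2.180000:
  k1 = f(1.000000, 2.180000) = -1.320919
  k2 = f(1.210000, 1.902607) = -1.341306
  p ← 2.180000 + 0.42·(-1.341306) = 1.616651
t=1.420000, p=1.616651:
  k1 = f(1.420000, 1.616651) = -1.377793
  k2 = f(1.630000, 1.327315) = -1.421394
  p ← 1.616651 + 0.42·(-1.421394) = 1.019666
t=1.840000, p=1.019666:
  k1 = f(1.840000, 1.019666) = -1.442549
  k2 = f(2.050000, 0.716731) = -1.449836
  p ← 1.019666 + 0.42·(-1.449836) = 0.410735
p(2.26) ≈ 0.4107

0.4107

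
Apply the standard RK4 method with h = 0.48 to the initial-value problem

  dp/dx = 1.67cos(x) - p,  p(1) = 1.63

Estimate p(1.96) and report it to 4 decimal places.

0.6379

RK4: k1 = f(x_n, p_n); k2 = f(x_n + h/2, p_n + (h/2)·k1); k3 = f(x_n + h/2, p_n + (h/2)·k2); k4 = f(x_n + h, p_n + h·k3); p_{n+1} = p_n + (h/6)·(k1 + 2k2 + 2k3 + k4).
x=1.000000, p=1.630000:
  k1 = f(1.000000, 1.630000) = -0.727695
  k2 = f(1.240000, 1.455353) = -0.912943
  k3 = f(1.240000, 1.410894) = -0.868484
  k4 = f(1.480000, 1.213128) = -1.061706
  p ← 1.630000 + (0.48/6)·(k1 + 2k2 + 2k3 + k4) = 1.201820
x=1.480000, p=1.201820:
  k1 = f(1.480000, 1.201820) = -1.050398
  k2 = f(1.720000, 0.949724) = -1.197971
  k3 = f(1.720000, 0.914307) = -1.162553
  k4 = f(1.960000, 0.643794) = -1.277478
  p ← 1.201820 + (0.48/6)·(k1 + 2k2 + 2k3 + k4) = 0.637906
p(1.96) ≈ 0.6379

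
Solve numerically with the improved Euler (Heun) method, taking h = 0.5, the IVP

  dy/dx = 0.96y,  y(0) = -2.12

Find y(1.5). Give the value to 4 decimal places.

Heun: k1 = f(x_n, y_n); k2 = f(x_n + h, y_n + h·k1); y_{n+1} = y_n + (h/2)·(k1 + k2).
x=0.000000, y=-2.120000:
  k1 = f(0.000000, -2.120000) = -2.035200
  k2 = f(0.500000, -3.137600) = -3.012096
  y ← -2.120000 + (0.5/2)·(-2.035200 + (-3.012096)) = -3.381824
x=0.500000, y=-3.381824:
  k1 = f(0.500000, -3.381824) = -3.246551
  k2 = f(1.000000, -5.005100) = -4.804896
  y ← -3.381824 + (0.5/2)·(-3.246551 + (-4.804896)) = -5.394686
x=1.000000, y=-5.394686:
  k1 = f(1.000000, -5.394686) = -5.178898
  k2 = f(1.500000, -7.984135) = -7.664769
  y ← -5.394686 + (0.5/2)·(-5.178898 + (-7.664769)) = -8.605603
y(1.5) ≈ -8.6056

-8.6056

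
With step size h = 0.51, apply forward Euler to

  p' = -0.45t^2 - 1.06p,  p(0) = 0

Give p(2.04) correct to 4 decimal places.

-0.6595

Euler: p_{n+1} = p_n + h·f(t_n, p_n).
t=0.000000, p=0.000000: f=0.000000 → p ← 0.000000 + 0.51·0.000000 = 0.000000
t=0.510000, p=0.000000: f=-0.117045 → p ← 0.000000 + 0.51·(-0.117045) = -0.059693
t=1.020000, p=-0.059693: f=-0.404905 → p ← -0.059693 + 0.51·(-0.404905) = -0.266195
t=1.530000, p=-0.266195: f=-0.771239 → p ← -0.266195 + 0.51·(-0.771239) = -0.659526
p(2.04) ≈ -0.6595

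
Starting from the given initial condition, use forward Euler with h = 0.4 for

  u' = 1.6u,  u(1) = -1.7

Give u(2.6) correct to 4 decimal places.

-12.2977

Euler: u_{n+1} = u_n + h·f(x_n, u_n).
x=1.000000, u=-1.700000: f=-2.720000 → u ← -1.700000 + 0.4·(-2.720000) = -2.788000
x=1.400000, u=-2.788000: f=-4.460800 → u ← -2.788000 + 0.4·(-4.460800) = -4.572320
x=1.800000, u=-4.572320: f=-7.315712 → u ← -4.572320 + 0.4·(-7.315712) = -7.498605
x=2.200000, u=-7.498605: f=-11.997768 → u ← -7.498605 + 0.4·(-11.997768) = -12.297712
u(2.6) ≈ -12.2977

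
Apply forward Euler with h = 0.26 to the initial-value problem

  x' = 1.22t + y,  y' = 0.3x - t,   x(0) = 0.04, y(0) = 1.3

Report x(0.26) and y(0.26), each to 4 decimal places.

0.3780, 1.3031

Euler on (x,y): x_{n+1} = x_n + h·x', y_{n+1} = y_n + h·y'.
0.000000: (0.040000, 1.300000); f=(1.300000, 0.012000) → (0.378000, 1.303120)
(x(0.26), y(0.26)) ≈ (0.3780, 1.3031)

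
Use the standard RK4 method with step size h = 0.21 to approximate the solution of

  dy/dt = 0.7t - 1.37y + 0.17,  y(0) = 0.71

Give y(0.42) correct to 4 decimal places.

RK4: k1 = f(t_n, y_n); k2 = f(t_n + h/2, y_n + (h/2)·k1); k3 = f(t_n + h/2, y_n + (h/2)·k2); k4 = f(t_n + h, y_n + h·k3); y_{n+1} = y_n + (h/6)·(k1 + 2k2 + 2k3 + k4).
t=0.000000, y=0.710000:
  k1 = f(0.000000, 0.710000) = -0.802700
  k2 = f(0.105000, 0.625717) = -0.613732
  k3 = f(0.105000, 0.645558) = -0.640915
  k4 = f(0.210000, 0.575408) = -0.471309
  y ← 0.710000 + (0.21/6)·(k1 + 2k2 + 2k3 + k4) = 0.577584
t=0.210000, y=0.577584:
  k1 = f(0.210000, 0.577584) = -0.474291
  k2 = f(0.315000, 0.527784) = -0.332564
  k3 = f(0.315000, 0.542665) = -0.352951
  k4 = f(0.420000, 0.503465) = -0.225747
  y ← 0.577584 + (0.21/6)·(k1 + 2k2 + 2k3 + k4) = 0.505097
y(0.42) ≈ 0.5051

0.5051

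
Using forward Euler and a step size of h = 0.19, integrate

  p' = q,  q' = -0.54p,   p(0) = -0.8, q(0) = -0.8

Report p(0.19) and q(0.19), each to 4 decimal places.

-0.9520, -0.7179

Euler on (p,q): p_{n+1} = p_n + h·p', q_{n+1} = q_n + h·q'.
0.000000: (-0.800000, -0.800000); f=(-0.800000, 0.432000) → (-0.952000, -0.717920)
(p(0.19), q(0.19)) ≈ (-0.9520, -0.7179)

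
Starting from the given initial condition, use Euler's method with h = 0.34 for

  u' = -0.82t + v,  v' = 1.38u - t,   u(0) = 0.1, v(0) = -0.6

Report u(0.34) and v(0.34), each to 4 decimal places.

-0.1040, -0.5531

Euler on (u,v): u_{n+1} = u_n + h·u', v_{n+1} = v_n + h·v'.
0.000000: (0.100000, -0.600000); f=(-0.600000, 0.138000) → (-0.104000, -0.553080)
(u(0.34), v(0.34)) ≈ (-0.1040, -0.5531)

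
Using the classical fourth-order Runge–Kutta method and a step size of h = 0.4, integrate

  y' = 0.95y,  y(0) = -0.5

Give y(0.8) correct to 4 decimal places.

-1.0690

RK4: k1 = f(t_n, y_n); k2 = f(t_n + h/2, y_n + (h/2)·k1); k3 = f(t_n + h/2, y_n + (h/2)·k2); k4 = f(t_n + h, y_n + h·k3); y_{n+1} = y_n + (h/6)·(k1 + 2k2 + 2k3 + k4).
t=0.000000, y=-0.500000:
  k1 = f(0.000000, -0.500000) = -0.475000
  k2 = f(0.200000, -0.595000) = -0.565250
  k3 = f(0.200000, -0.613050) = -0.582398
  k4 = f(0.400000, -0.732959) = -0.696311
  y ← -0.500000 + (0.4/6)·(k1 + 2k2 + 2k3 + k4) = -0.731107
t=0.400000, y=-0.731107:
  k1 = f(0.400000, -0.731107) = -0.694552
  k2 = f(0.600000, -0.870017) = -0.826517
  k3 = f(0.600000, -0.896410) = -0.851590
  k4 = f(0.800000, -1.071743) = -1.018156
  y ← -0.731107 + (0.4/6)·(k1 + 2k2 + 2k3 + k4) = -1.069035
y(0.8) ≈ -1.0690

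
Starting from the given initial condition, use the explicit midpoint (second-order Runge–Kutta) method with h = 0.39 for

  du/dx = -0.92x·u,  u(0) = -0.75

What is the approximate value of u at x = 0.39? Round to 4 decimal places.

Midpoint: k1 = f(x_n, u_n); k2 = f(x_n + h/2, u_n + (h/2)·k1); u_{n+1} = u_n + h·k2.
x=0.000000, u=-0.750000:
  k1 = f(0.000000, -0.750000) = 0.000000
  k2 = f(0.195000, -0.750000) = 0.134550
  u ← -0.750000 + 0.39·0.134550 = -0.697526
u(0.39) ≈ -0.6975

-0.6975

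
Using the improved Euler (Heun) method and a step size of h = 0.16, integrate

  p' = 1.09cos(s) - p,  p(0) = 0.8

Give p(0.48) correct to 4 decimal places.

0.8912

Heun: k1 = f(s_n, p_n); k2 = f(s_n + h, p_n + h·k1); p_{n+1} = p_n + (h/2)·(k1 + k2).
s=0.000000, p=0.800000:
  k1 = f(0.000000, 0.800000) = 0.290000
  k2 = f(0.160000, 0.846400) = 0.229678
  p ← 0.800000 + (0.16/2)·(0.290000 + 0.229678) = 0.841574
s=0.160000, p=0.841574:
  k1 = f(0.160000, 0.841574) = 0.234504
  k2 = f(0.320000, 0.879095) = 0.155572
  p ← 0.841574 + (0.16/2)·(0.234504 + 0.155572) = 0.872780
s=0.320000, p=0.872780:
  k1 = f(0.320000, 0.872780) = 0.161886
  k2 = f(0.480000, 0.898682) = 0.068142
  p ← 0.872780 + (0.16/2)·(0.161886 + 0.068142) = 0.891183
p(0.48) ≈ 0.8912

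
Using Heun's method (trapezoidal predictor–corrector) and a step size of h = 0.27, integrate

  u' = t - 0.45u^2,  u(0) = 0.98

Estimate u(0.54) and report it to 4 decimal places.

Heun: k1 = f(t_n, u_n); k2 = f(t_n + h, u_n + h·k1); u_{n+1} = u_n + (h/2)·(k1 + k2).
t=0.000000, u=0.980000:
  k1 = f(0.000000, 0.980000) = -0.432180
  k2 = f(0.270000, 0.863311) = -0.065388
  u ← 0.980000 + (0.27/2)·(-0.432180 + (-0.065388)) = 0.912828
t=0.270000, u=0.912828:
  k1 = f(0.270000, 0.912828) = -0.104965
  k2 = f(0.540000, 0.884488) = 0.187957
  u ← 0.912828 + (0.27/2)·(-0.104965 + 0.187957) = 0.924032
u(0.54) ≈ 0.9240

0.9240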